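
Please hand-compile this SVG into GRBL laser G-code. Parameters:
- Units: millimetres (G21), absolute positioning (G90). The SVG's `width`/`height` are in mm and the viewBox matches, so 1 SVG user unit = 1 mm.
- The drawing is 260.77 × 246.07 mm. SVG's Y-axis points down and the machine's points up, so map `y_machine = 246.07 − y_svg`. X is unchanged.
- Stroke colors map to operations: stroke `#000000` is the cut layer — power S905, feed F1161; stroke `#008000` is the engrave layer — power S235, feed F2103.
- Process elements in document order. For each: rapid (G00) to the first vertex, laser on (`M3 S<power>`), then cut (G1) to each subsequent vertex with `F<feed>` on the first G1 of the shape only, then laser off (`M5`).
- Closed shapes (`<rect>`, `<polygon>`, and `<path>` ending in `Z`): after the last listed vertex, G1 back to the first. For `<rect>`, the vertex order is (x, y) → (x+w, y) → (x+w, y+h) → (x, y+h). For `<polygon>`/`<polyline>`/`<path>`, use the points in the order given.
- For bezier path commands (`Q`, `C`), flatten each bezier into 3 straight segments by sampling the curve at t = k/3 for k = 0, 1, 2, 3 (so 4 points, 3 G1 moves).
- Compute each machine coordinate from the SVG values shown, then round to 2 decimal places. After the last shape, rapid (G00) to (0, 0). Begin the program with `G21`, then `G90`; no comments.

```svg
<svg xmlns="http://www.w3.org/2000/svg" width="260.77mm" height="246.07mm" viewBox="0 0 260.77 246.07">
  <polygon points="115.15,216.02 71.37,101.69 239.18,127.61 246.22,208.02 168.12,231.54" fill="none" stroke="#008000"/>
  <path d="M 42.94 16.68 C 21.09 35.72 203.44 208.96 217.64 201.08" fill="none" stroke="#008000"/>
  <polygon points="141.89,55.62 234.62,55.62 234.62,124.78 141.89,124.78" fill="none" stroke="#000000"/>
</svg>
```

viewBox `0 0 260.77 246.07` with mm width/height → 1 unit = 1 mm. Flip: y_m = 246.07 − y_svg.

**Shape 1** — `<polygon>` closed polygon, stroke `#008000` → engrave (S235, F2103). Machine vertices: (115.15,30.05) → (71.37,144.38) → (239.18,118.46) → (246.22,38.05) → (168.12,14.53) → (115.15,30.05). Closed: final G1 returns to the first vertex.

**Shape 2** — `<path>` cubic bezier, stroke `#008000` → engrave (S235, F2103). Control points (SVG): P0=(42.94,16.68), P1=(21.09,35.72), P2=(203.44,208.96), P3=(217.64,201.08); sampled at t=k/3. Machine vertices: (42.94,229.39) → (75.37,171.37) → (161.18,85.06) → (217.64,44.99). Open path.

**Shape 3** — `<polygon>` rectangle, stroke `#000000` → cut (S905, F1161). Machine vertices: (141.89,190.45) → (234.62,190.45) → (234.62,121.29) → (141.89,121.29) → (141.89,190.45). Closed: final G1 returns to the first vertex.

G21
G90
G00 X115.15 Y30.05
M3 S235
G1 X71.37 Y144.38 F2103
G1 X239.18 Y118.46
G1 X246.22 Y38.05
G1 X168.12 Y14.53
G1 X115.15 Y30.05
M5
G00 X42.94 Y229.39
M3 S235
G1 X75.37 Y171.37 F2103
G1 X161.18 Y85.06
G1 X217.64 Y44.99
M5
G00 X141.89 Y190.45
M3 S905
G1 X234.62 Y190.45 F1161
G1 X234.62 Y121.29
G1 X141.89 Y121.29
G1 X141.89 Y190.45
M5
G00 X0.00 Y0.00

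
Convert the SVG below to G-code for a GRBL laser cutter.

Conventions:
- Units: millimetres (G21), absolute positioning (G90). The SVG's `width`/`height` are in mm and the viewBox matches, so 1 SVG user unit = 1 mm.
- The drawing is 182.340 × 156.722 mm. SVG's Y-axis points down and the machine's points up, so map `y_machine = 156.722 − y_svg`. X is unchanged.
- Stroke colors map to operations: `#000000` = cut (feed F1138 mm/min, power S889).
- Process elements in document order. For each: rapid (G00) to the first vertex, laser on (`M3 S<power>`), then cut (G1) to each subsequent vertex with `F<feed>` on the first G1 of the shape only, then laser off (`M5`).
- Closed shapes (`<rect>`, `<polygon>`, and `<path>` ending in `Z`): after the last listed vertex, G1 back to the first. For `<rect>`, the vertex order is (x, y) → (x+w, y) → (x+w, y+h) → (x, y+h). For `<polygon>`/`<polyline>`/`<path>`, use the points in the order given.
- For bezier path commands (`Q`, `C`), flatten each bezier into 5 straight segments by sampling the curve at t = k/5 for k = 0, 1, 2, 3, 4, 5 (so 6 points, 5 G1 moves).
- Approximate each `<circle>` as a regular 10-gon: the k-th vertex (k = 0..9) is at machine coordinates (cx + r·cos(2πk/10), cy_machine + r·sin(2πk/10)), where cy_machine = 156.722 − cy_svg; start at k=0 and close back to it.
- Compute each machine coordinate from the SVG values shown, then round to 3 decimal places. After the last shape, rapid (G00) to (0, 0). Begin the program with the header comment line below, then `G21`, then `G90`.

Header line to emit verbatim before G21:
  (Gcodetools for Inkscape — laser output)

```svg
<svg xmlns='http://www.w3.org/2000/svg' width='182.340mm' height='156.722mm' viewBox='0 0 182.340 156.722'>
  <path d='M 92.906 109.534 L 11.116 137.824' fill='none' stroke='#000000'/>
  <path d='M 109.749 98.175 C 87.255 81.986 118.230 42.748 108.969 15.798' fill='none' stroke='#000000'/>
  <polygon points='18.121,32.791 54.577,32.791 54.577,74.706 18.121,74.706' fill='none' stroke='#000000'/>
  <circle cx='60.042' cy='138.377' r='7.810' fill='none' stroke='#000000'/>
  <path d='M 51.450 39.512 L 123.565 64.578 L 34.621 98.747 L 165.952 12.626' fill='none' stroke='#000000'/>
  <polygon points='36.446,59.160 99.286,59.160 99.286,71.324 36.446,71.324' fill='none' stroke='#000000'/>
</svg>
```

Since the viewBox matches the mm dimensions, user units are millimetres directly. The only transform is the Y-flip y_m = 156.722 − y_svg.

Shape 1 is a line segment drawn with `<path>`. Its stroke #000000 means cut at S889, F1138. After flipping Y the toolpath is (92.906,47.188) → (11.116,18.898).

Shape 2 is a cubic bezier drawn with `<path>`. Its stroke #000000 means cut at S889, F1138. After flipping Y the toolpath is (109.749,58.547) → (101.919,70.744) → (102.424,86.776) → (106.766,104.947) → (110.447,123.562) → (108.969,140.924).

Shape 3 is a rectangle drawn with `<polygon>`. Its stroke #000000 means cut at S889, F1138. After flipping Y the toolpath is (18.121,123.931) → (54.577,123.931) → (54.577,82.016) → (18.121,82.016) → (18.121,123.931), returning to the start.

Shape 4 is a circle drawn with `<circle>`. Its stroke #000000 means cut at S889, F1138. After flipping Y the toolpath is (67.852,18.345) → (66.360,22.936) → (62.455,25.773) → (57.629,25.773) → (53.724,22.936) → (52.232,18.345) → (53.724,13.754) → (57.629,10.917) → (62.455,10.917) → (66.360,13.754) → (67.852,18.345), returning to the start.

Shape 5 is a open polyline drawn with `<path>`. Its stroke #000000 means cut at S889, F1138. After flipping Y the toolpath is (51.450,117.210) → (123.565,92.144) → (34.621,57.975) → (165.952,144.096).

Shape 6 is a rectangle drawn with `<polygon>`. Its stroke #000000 means cut at S889, F1138. After flipping Y the toolpath is (36.446,97.562) → (99.286,97.562) → (99.286,85.398) → (36.446,85.398) → (36.446,97.562), returning to the start.

(Gcodetools for Inkscape — laser output)
G21
G90
G00 X92.906 Y47.188
M3 S889
G1 X11.116 Y18.898 F1138
M5
G00 X109.749 Y58.547
M3 S889
G1 X101.919 Y70.744 F1138
G1 X102.424 Y86.776
G1 X106.766 Y104.947
G1 X110.447 Y123.562
G1 X108.969 Y140.924
M5
G00 X18.121 Y123.931
M3 S889
G1 X54.577 Y123.931 F1138
G1 X54.577 Y82.016
G1 X18.121 Y82.016
G1 X18.121 Y123.931
M5
G00 X67.852 Y18.345
M3 S889
G1 X66.360 Y22.936 F1138
G1 X62.455 Y25.773
G1 X57.629 Y25.773
G1 X53.724 Y22.936
G1 X52.232 Y18.345
G1 X53.724 Y13.754
G1 X57.629 Y10.917
G1 X62.455 Y10.917
G1 X66.360 Y13.754
G1 X67.852 Y18.345
M5
G00 X51.450 Y117.210
M3 S889
G1 X123.565 Y92.144 F1138
G1 X34.621 Y57.975
G1 X165.952 Y144.096
M5
G00 X36.446 Y97.562
M3 S889
G1 X99.286 Y97.562 F1138
G1 X99.286 Y85.398
G1 X36.446 Y85.398
G1 X36.446 Y97.562
M5
G00 X0.000 Y0.000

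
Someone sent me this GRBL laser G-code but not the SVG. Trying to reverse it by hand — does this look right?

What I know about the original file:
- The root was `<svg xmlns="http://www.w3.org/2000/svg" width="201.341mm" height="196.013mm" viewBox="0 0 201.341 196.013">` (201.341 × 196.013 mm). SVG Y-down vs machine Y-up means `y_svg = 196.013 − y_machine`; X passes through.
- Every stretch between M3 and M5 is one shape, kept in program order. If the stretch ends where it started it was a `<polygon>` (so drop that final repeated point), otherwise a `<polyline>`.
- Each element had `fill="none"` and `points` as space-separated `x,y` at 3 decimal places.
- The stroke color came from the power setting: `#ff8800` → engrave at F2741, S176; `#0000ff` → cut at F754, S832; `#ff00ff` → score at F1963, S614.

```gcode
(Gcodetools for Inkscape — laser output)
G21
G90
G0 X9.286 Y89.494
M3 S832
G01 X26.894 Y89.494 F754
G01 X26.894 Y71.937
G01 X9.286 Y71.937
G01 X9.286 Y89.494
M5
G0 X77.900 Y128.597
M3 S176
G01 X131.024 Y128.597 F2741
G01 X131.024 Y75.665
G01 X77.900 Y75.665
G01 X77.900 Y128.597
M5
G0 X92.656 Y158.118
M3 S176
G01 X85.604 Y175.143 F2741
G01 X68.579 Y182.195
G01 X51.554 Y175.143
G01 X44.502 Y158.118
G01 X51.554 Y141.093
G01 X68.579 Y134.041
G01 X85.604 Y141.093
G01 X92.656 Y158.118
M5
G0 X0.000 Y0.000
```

<svg xmlns="http://www.w3.org/2000/svg" width="201.341mm" height="196.013mm" viewBox="0 0 201.341 196.013">
  <polygon points="9.286,106.519 26.894,106.519 26.894,124.076 9.286,124.076" fill="none" stroke="#0000ff"/>
  <polygon points="77.900,67.416 131.024,67.416 131.024,120.348 77.900,120.348" fill="none" stroke="#ff8800"/>
  <polygon points="92.656,37.895 85.604,20.870 68.579,13.818 51.554,20.870 44.502,37.895 51.554,54.920 68.579,61.972 85.604,54.920" fill="none" stroke="#ff8800"/>
</svg>

Machine Y-up, SVG Y-down with viewBox height 196.013, so y_svg = 196.013 − y_machine; X carries over.

Run 1: power S832 maps to stroke `#0000ff` (cut). The run returns to its start, so emit a `<polygon>` with points (Y-flipped): 9.286,106.519 26.894,106.519 26.894,124.076 9.286,124.076.

Run 2: power S176 maps to stroke `#ff8800` (engrave). The run returns to its start, so emit a `<polygon>` with points (Y-flipped): 77.900,67.416 131.024,67.416 131.024,120.348 77.900,120.348.

Run 3: S176 ⇒ engrave layer `#ff8800`. The run returns to its start, so emit a `<polygon>` with points (Y-flipped): 92.656,37.895 85.604,20.870 68.579,13.818 51.554,20.870 44.502,37.895 51.554,54.920 68.579,61.972 85.604,54.920.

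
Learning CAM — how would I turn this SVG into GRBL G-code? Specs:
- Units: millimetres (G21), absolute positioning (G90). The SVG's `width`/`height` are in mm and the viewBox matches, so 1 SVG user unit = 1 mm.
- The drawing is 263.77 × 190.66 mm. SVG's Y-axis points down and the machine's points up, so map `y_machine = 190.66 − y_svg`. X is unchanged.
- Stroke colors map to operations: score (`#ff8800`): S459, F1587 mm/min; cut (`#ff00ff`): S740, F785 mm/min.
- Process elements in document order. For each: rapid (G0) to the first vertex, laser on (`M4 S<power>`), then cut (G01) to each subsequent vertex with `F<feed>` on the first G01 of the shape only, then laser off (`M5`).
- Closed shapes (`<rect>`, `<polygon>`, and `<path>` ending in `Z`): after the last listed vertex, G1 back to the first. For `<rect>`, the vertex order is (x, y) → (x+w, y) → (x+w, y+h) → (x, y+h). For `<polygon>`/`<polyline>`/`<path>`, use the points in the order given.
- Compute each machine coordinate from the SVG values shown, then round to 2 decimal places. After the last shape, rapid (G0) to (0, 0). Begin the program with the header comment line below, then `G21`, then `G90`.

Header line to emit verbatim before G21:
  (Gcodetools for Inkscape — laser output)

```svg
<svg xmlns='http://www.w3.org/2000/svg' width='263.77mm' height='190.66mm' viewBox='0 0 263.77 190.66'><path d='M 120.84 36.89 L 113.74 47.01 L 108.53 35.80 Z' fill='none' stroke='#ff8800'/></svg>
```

(Gcodetools for Inkscape — laser output)
G21
G90
G0 X120.84 Y153.77
M4 S459
G01 X113.74 Y143.65 F1587
G01 X108.53 Y154.86
G01 X120.84 Y153.77
M5
G0 X0.00 Y0.00

Since the viewBox matches the mm dimensions, user units are millimetres directly. The only transform is the Y-flip y_m = 190.66 − y_svg.

Shape 1 is a regular polygon drawn with `<path>`. Its stroke #ff8800 means score at S459, F1587. After flipping Y the toolpath is (120.84,153.77) → (113.74,143.65) → (108.53,154.86) → (120.84,153.77), returning to the start.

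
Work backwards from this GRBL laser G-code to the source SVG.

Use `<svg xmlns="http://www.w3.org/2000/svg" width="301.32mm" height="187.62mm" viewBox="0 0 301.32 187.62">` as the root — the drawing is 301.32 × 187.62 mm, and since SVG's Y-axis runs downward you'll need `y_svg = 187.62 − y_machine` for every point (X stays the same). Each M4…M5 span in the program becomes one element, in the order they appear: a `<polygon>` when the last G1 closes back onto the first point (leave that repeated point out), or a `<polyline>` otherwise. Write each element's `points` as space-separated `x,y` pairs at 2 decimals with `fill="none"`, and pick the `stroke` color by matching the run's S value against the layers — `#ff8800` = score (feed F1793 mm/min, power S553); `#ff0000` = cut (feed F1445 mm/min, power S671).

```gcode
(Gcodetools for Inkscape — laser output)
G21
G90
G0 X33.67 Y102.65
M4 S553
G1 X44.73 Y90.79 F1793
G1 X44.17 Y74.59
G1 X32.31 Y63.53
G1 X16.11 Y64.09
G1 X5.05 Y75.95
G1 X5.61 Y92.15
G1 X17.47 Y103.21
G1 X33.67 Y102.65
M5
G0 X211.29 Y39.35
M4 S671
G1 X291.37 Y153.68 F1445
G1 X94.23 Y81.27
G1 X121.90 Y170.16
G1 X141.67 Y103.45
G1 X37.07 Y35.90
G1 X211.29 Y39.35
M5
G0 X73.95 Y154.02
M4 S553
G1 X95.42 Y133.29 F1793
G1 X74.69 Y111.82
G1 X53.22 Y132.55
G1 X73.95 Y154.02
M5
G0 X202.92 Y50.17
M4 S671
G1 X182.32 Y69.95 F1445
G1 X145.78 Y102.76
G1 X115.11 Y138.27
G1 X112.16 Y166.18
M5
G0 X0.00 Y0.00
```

<svg xmlns="http://www.w3.org/2000/svg" width="301.32mm" height="187.62mm" viewBox="0 0 301.32 187.62">
  <polygon points="33.67,84.97 44.73,96.83 44.17,113.03 32.31,124.09 16.11,123.53 5.05,111.67 5.61,95.47 17.47,84.41" fill="none" stroke="#ff8800"/>
  <polygon points="211.29,148.27 291.37,33.94 94.23,106.35 121.90,17.46 141.67,84.17 37.07,151.72" fill="none" stroke="#ff0000"/>
  <polygon points="73.95,33.60 95.42,54.33 74.69,75.80 53.22,55.07" fill="none" stroke="#ff8800"/>
  <polyline points="202.92,137.45 182.32,117.67 145.78,84.86 115.11,49.35 112.16,21.44" fill="none" stroke="#ff0000"/>
</svg>

Machine Y-up, SVG Y-down with viewBox height 187.62, so y_svg = 187.62 − y_machine; X carries over.

Run 1: S553 ⇒ score layer `#ff8800`. The run returns to its start, so emit a `<polygon>` with points (Y-flipped): 33.67,84.97 44.73,96.83 44.17,113.03 32.31,124.09 16.11,123.53 5.05,111.67 5.61,95.47 17.47,84.41.

Run 2: S671 ⇒ cut layer `#ff0000`. The run returns to its start, so emit a `<polygon>` with points (Y-flipped): 211.29,148.27 291.37,33.94 94.23,106.35 121.90,17.46 141.67,84.17 37.07,151.72.

Run 3: S553 ⇒ score layer `#ff8800`. The run returns to its start, so emit a `<polygon>` with points (Y-flipped): 73.95,33.60 95.42,54.33 74.69,75.80 53.22,55.07.

Run 4: the run's S671 means `#ff0000` (cut). The run is open, so emit a `<polyline>` with points (Y-flipped): 202.92,137.45 182.32,117.67 145.78,84.86 115.11,49.35 112.16,21.44.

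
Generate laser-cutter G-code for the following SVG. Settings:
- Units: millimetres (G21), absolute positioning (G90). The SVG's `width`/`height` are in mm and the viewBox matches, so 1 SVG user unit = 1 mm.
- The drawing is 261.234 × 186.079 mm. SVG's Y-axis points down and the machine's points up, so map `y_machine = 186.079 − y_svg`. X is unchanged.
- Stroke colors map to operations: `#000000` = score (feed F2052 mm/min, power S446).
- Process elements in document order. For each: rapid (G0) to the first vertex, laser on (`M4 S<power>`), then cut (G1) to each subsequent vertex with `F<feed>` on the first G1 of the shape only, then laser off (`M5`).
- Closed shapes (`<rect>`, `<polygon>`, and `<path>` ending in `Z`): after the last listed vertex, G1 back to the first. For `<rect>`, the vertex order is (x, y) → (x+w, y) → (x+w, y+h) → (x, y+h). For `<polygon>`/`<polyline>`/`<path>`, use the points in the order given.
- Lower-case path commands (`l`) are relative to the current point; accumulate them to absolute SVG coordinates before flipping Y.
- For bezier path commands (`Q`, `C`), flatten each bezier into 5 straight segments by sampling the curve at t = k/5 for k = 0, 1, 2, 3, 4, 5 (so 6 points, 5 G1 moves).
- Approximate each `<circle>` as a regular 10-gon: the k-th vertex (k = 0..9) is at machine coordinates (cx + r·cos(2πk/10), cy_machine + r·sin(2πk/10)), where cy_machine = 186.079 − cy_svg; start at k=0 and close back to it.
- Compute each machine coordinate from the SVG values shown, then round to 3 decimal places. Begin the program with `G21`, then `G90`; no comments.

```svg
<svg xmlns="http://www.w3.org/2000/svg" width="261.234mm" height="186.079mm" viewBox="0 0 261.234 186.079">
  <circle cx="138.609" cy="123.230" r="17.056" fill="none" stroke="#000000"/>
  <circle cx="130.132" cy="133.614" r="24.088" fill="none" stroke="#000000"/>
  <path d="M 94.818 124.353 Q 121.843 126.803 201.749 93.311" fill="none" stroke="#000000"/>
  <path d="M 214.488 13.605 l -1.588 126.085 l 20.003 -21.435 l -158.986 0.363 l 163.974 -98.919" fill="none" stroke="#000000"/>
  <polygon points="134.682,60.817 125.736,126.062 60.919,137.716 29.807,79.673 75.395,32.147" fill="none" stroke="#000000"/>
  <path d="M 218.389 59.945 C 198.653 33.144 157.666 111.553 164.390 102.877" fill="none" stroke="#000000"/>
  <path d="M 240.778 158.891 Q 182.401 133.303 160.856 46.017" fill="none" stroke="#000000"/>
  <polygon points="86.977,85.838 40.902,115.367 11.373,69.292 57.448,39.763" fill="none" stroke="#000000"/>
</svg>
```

G21
G90
G0 X155.665 Y62.849
M4 S446
G1 X152.408 Y72.874 F2052
G1 X143.880 Y79.070
G1 X133.338 Y79.070
G1 X124.810 Y72.874
G1 X121.553 Y62.849
G1 X124.810 Y52.824
G1 X133.338 Y46.628
G1 X143.880 Y46.628
G1 X152.408 Y52.824
G1 X155.665 Y62.849
M5
G0 X154.220 Y52.465
M4 S446
G1 X149.620 Y66.624 F2052
G1 X137.576 Y75.374
G1 X122.688 Y75.374
G1 X110.644 Y66.624
G1 X106.044 Y52.465
G1 X110.644 Y38.306
G1 X122.688 Y29.556
G1 X137.576 Y29.556
G1 X149.620 Y38.306
G1 X154.220 Y52.465
M5
G0 X94.818 Y61.726
M4 S446
G1 X107.743 Y62.184 F2052
G1 X124.899 Y65.517
G1 X146.285 Y71.725
G1 X171.902 Y80.809
G1 X201.749 Y92.768
M5
G0 X214.488 Y172.474
M4 S446
G1 X212.900 Y46.389 F2052
G1 X232.903 Y67.824
G1 X73.917 Y67.461
G1 X237.891 Y166.380
M5
G0 X134.682 Y125.262
M4 S446
G1 X125.736 Y60.017 F2052
G1 X60.919 Y48.363
G1 X29.807 Y106.406
G1 X75.395 Y153.932
G1 X134.682 Y125.262
M5
G0 X218.389 Y126.134
M4 S446
G1 X204.549 Y131.128 F2052
G1 X188.919 Y120.101
G1 X174.809 Y102.285
G1 X165.529 Y86.908
G1 X164.390 Y83.202
M5
G0 X240.778 Y27.188
M4 S446
G1 X218.900 Y39.891 F2052
G1 X199.970 Y57.530
G1 X183.985 Y80.105
G1 X170.947 Y107.616
G1 X160.856 Y140.062
M5
G0 X86.977 Y100.241
M4 S446
G1 X40.902 Y70.712 F2052
G1 X11.373 Y116.787
G1 X57.448 Y146.316
G1 X86.977 Y100.241
M5

Since the viewBox matches the mm dimensions, user units are millimetres directly. The only transform is the Y-flip y_m = 186.079 − y_svg.

Shape 1 is a circle drawn with `<circle>`. Its stroke #000000 means score at S446, F2052. After flipping Y the toolpath is (155.665,62.849) → (152.408,72.874) → (143.880,79.070) → (133.338,79.070) → (124.810,72.874) → (121.553,62.849) → (124.810,52.824) → (133.338,46.628) → (143.880,46.628) → (152.408,52.824) → (155.665,62.849), returning to the start.

Shape 2 is a circle drawn with `<circle>`. Its stroke #000000 means score at S446, F2052. After flipping Y the toolpath is (154.220,52.465) → (149.620,66.624) → (137.576,75.374) → (122.688,75.374) → (110.644,66.624) → (106.044,52.465) → (110.644,38.306) → (122.688,29.556) → (137.576,29.556) → (149.620,38.306) → (154.220,52.465), returning to the start.

Shape 3 is a quadratic bezier drawn with `<path>`. Its stroke #000000 means score at S446, F2052. After flipping Y the toolpath is (94.818,61.726) → (107.743,62.184) → (124.899,65.517) → (146.285,71.725) → (171.902,80.809) → (201.749,92.768).

Shape 4 is a open polyline drawn with `<path>`. Its stroke #000000 means score at S446, F2052. After flipping Y the toolpath is (214.488,172.474) → (212.900,46.389) → (232.903,67.824) → (73.917,67.461) → (237.891,166.380).

Shape 5 is a regular polygon drawn with `<polygon>`. Its stroke #000000 means score at S446, F2052. After flipping Y the toolpath is (134.682,125.262) → (125.736,60.017) → (60.919,48.363) → (29.807,106.406) → (75.395,153.932) → (134.682,125.262), returning to the start.

Shape 6 is a cubic bezier drawn with `<path>`. Its stroke #000000 means score at S446, F2052. After flipping Y the toolpath is (218.389,126.134) → (204.549,131.128) → (188.919,120.101) → (174.809,102.285) → (165.529,86.908) → (164.390,83.202).

Shape 7 is a quadratic bezier drawn with `<path>`. Its stroke #000000 means score at S446, F2052. After flipping Y the toolpath is (240.778,27.188) → (218.900,39.891) → (199.970,57.530) → (183.985,80.105) → (170.947,107.616) → (160.856,140.062).

Shape 8 is a regular polygon drawn with `<polygon>`. Its stroke #000000 means score at S446, F2052. After flipping Y the toolpath is (86.977,100.241) → (40.902,70.712) → (11.373,116.787) → (57.448,146.316) → (86.977,100.241), returning to the start.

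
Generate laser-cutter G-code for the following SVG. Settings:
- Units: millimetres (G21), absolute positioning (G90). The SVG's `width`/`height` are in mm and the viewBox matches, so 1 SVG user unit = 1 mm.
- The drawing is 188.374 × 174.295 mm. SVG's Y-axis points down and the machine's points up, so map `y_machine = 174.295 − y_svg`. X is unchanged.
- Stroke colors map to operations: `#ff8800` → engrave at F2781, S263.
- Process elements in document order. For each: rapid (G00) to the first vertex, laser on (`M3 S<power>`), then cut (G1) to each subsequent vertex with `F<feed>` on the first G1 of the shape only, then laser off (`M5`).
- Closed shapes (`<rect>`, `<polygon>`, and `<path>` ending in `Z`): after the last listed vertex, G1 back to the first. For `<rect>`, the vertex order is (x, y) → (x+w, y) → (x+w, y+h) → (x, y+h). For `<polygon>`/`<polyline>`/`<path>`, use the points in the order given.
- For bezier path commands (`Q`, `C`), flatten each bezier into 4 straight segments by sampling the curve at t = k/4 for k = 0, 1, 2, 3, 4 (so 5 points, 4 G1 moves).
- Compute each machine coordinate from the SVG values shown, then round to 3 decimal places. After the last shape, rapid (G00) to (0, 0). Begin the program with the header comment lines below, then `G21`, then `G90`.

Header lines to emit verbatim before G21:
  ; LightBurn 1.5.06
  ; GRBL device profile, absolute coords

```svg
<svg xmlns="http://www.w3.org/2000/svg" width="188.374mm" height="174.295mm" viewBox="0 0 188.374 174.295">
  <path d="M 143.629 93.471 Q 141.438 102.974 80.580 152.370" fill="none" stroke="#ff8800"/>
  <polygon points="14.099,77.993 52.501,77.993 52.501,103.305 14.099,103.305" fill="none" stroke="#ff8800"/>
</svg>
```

Since the viewBox matches the mm dimensions, user units are millimetres directly. The only transform is the Y-flip y_m = 174.295 − y_svg.

Shape 1 is a quadratic bezier drawn with `<path>`. Its stroke #ff8800 means engrave at S263, F2781. After flipping Y the toolpath is (143.629,80.824) → (138.867,73.579) → (126.771,61.348) → (107.342,44.130) → (80.580,21.925).

Shape 2 is a rectangle drawn with `<polygon>`. Its stroke #ff8800 means engrave at S263, F2781. After flipping Y the toolpath is (14.099,96.302) → (52.501,96.302) → (52.501,70.990) → (14.099,70.990) → (14.099,96.302), returning to the start.

; LightBurn 1.5.06
; GRBL device profile, absolute coords
G21
G90
G00 X143.629 Y80.824
M3 S263
G1 X138.867 Y73.579 F2781
G1 X126.771 Y61.348
G1 X107.342 Y44.130
G1 X80.580 Y21.925
M5
G00 X14.099 Y96.302
M3 S263
G1 X52.501 Y96.302 F2781
G1 X52.501 Y70.990
G1 X14.099 Y70.990
G1 X14.099 Y96.302
M5
G00 X0.000 Y0.000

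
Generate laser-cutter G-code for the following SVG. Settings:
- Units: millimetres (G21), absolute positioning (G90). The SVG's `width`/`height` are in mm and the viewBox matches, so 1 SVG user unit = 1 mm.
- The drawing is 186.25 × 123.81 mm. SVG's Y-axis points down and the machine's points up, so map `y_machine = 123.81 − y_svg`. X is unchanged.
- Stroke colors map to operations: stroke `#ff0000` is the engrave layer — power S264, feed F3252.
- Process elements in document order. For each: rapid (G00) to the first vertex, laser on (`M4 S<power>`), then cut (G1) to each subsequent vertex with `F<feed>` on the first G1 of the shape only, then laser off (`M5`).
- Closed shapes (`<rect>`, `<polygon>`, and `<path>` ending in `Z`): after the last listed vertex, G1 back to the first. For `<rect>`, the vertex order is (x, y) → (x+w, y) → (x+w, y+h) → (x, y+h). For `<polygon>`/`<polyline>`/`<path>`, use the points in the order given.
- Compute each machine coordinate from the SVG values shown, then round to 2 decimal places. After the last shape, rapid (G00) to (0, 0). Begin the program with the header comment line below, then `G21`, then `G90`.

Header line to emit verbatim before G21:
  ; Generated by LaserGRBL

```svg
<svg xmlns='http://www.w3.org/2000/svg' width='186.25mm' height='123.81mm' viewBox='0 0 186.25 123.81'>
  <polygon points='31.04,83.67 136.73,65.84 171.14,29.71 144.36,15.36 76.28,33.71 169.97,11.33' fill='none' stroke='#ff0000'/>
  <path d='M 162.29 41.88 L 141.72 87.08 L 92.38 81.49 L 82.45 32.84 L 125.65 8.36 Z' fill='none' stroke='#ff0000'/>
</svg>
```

; Generated by LaserGRBL
G21
G90
G00 X31.04 Y40.14
M4 S264
G1 X136.73 Y57.97 F3252
G1 X171.14 Y94.10
G1 X144.36 Y108.45
G1 X76.28 Y90.10
G1 X169.97 Y112.48
G1 X31.04 Y40.14
M5
G00 X162.29 Y81.93
M4 S264
G1 X141.72 Y36.73 F3252
G1 X92.38 Y42.32
G1 X82.45 Y90.97
G1 X125.65 Y115.45
G1 X162.29 Y81.93
M5
G00 X0.00 Y0.00

1 u = 1 mm; y_m = 123.81 − y.

[1] `<polygon>` closed polygon, #ff0000→engrave S264 F3252: (31.04,40.14) → (136.73,57.97) → (171.14,94.10) → (144.36,108.45) → (76.28,90.10) → (169.97,112.48) → (31.04,40.14) (closed)

[2] `<path>` regular polygon, #ff0000→engrave S264 F3252: (162.29,81.93) → (141.72,36.73) → (92.38,42.32) → (82.45,90.97) → (125.65,115.45) → (162.29,81.93) (closed)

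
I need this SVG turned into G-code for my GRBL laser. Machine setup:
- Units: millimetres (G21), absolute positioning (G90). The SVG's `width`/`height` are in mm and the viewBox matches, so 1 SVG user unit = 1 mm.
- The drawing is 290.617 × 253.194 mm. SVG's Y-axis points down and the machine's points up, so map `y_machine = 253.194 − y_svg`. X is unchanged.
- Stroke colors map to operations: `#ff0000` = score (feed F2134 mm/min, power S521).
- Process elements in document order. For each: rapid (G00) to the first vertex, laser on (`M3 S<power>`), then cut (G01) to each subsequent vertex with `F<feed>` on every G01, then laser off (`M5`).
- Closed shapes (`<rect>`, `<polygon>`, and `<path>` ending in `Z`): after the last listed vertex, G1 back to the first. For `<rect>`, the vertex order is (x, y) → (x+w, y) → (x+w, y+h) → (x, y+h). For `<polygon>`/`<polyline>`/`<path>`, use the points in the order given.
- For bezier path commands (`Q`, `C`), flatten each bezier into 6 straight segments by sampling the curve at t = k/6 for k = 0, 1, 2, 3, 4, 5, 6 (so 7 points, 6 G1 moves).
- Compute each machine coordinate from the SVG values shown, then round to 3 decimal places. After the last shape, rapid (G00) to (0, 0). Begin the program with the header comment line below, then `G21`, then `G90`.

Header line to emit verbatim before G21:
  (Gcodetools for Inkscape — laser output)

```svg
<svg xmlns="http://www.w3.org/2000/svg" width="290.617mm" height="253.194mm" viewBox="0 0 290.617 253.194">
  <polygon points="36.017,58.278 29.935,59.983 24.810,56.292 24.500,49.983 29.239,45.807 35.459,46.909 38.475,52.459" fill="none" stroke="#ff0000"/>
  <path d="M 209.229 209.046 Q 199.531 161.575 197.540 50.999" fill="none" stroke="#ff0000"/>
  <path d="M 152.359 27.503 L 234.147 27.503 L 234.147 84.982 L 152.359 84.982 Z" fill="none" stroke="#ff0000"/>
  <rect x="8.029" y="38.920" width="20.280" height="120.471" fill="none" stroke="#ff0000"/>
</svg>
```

(Gcodetools for Inkscape — laser output)
G21
G90
G00 X36.017 Y194.916
M3 S521
G01 X29.935 Y193.211 F2134
G01 X24.810 Y196.902 F2134
G01 X24.500 Y203.211 F2134
G01 X29.239 Y207.387 F2134
G01 X35.459 Y206.285 F2134
G01 X38.475 Y200.735 F2134
G01 X36.017 Y194.916 F2134
M5
G00 X209.229 Y44.148
M3 S521
G01 X206.210 Y61.725 F2134
G01 X203.620 Y82.807 F2134
G01 X201.458 Y107.395 F2134
G01 X199.724 Y135.489 F2134
G01 X198.418 Y167.089 F2134
G01 X197.540 Y202.195 F2134
M5
G00 X152.359 Y225.691
M3 S521
G01 X234.147 Y225.691 F2134
G01 X234.147 Y168.212 F2134
G01 X152.359 Y168.212 F2134
G01 X152.359 Y225.691 F2134
M5
G00 X8.029 Y214.274
M3 S521
G01 X28.309 Y214.274 F2134
G01 X28.309 Y93.803 F2134
G01 X8.029 Y93.803 F2134
G01 X8.029 Y214.274 F2134
M5
G00 X0.000 Y0.000

Since the viewBox matches the mm dimensions, user units are millimetres directly. The only transform is the Y-flip y_m = 253.194 − y_svg.

Shape 1 is a regular polygon drawn with `<polygon>`. Its stroke #ff0000 means score at S521, F2134. After flipping Y the toolpath is (36.017,194.916) → (29.935,193.211) → (24.810,196.902) → (24.500,203.211) → (29.239,207.387) → (35.459,206.285) → (38.475,200.735) → (36.017,194.916), returning to the start.

Shape 2 is a quadratic bezier drawn with `<path>`. Its stroke #ff0000 means score at S521, F2134. After flipping Y the toolpath is (209.229,44.148) → (206.210,61.725) → (203.620,82.807) → (201.458,107.395) → (199.724,135.489) → (198.418,167.089) → (197.540,202.195).

Shape 3 is a rectangle drawn with `<path>`. Its stroke #ff0000 means score at S521, F2134. After flipping Y the toolpath is (152.359,225.691) → (234.147,225.691) → (234.147,168.212) → (152.359,168.212) → (152.359,225.691), returning to the start.

Shape 4 is a rectangle drawn with `<rect>`. Its stroke #ff0000 means score at S521, F2134. After flipping Y the toolpath is (8.029,214.274) → (28.309,214.274) → (28.309,93.803) → (8.029,93.803) → (8.029,214.274), returning to the start.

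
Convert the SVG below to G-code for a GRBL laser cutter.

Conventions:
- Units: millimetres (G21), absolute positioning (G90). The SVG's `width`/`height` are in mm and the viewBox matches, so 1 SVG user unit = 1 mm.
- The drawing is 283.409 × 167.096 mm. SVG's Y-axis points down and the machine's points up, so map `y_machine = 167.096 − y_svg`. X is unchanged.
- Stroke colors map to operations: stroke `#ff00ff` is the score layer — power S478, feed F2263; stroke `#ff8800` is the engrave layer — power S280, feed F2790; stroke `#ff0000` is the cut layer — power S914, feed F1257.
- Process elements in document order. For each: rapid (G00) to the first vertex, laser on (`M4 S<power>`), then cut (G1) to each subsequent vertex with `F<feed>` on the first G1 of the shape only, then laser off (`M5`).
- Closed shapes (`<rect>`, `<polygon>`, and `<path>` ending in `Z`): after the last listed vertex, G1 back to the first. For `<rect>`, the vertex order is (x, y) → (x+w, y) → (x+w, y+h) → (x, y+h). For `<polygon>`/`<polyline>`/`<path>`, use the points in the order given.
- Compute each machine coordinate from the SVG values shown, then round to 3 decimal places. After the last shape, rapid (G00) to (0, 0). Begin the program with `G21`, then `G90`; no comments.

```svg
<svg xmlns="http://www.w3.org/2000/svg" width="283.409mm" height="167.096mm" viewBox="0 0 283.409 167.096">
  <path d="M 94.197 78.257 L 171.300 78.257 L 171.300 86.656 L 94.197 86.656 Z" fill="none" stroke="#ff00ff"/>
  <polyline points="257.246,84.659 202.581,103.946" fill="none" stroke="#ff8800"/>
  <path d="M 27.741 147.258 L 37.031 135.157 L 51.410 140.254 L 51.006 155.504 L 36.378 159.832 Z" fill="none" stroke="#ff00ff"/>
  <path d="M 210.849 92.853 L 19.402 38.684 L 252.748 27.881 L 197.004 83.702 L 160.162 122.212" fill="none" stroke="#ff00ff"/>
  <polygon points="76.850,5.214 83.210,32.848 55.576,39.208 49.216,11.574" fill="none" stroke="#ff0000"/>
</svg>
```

Since the viewBox matches the mm dimensions, user units are millimetres directly. The only transform is the Y-flip y_m = 167.096 − y_svg.

Shape 1 is a rectangle drawn with `<path>`. Its stroke #ff00ff means score at S478, F2263. After flipping Y the toolpath is (94.197,88.839) → (171.300,88.839) → (171.300,80.440) → (94.197,80.440) → (94.197,88.839), returning to the start.

Shape 2 is a line segment drawn with `<polyline>`. Its stroke #ff8800 means engrave at S280, F2790. After flipping Y the toolpath is (257.246,82.437) → (202.581,63.150).

Shape 3 is a regular polygon drawn with `<path>`. Its stroke #ff00ff means score at S478, F2263. After flipping Y the toolpath is (27.741,19.838) → (37.031,31.939) → (51.410,26.842) → (51.006,11.592) → (36.378,7.264) → (27.741,19.838), returning to the start.

Shape 4 is a open polyline drawn with `<path>`. Its stroke #ff00ff means score at S478, F2263. After flipping Y the toolpath is (210.849,74.243) → (19.402,128.412) → (252.748,139.215) → (197.004,83.394) → (160.162,44.884).

Shape 5 is a regular polygon drawn with `<polygon>`. Its stroke #ff0000 means cut at S914, F1257. After flipping Y the toolpath is (76.850,161.882) → (83.210,134.248) → (55.576,127.888) → (49.216,155.522) → (76.850,161.882), returning to the start.

G21
G90
G00 X94.197 Y88.839
M4 S478
G1 X171.300 Y88.839 F2263
G1 X171.300 Y80.440
G1 X94.197 Y80.440
G1 X94.197 Y88.839
M5
G00 X257.246 Y82.437
M4 S280
G1 X202.581 Y63.150 F2790
M5
G00 X27.741 Y19.838
M4 S478
G1 X37.031 Y31.939 F2263
G1 X51.410 Y26.842
G1 X51.006 Y11.592
G1 X36.378 Y7.264
G1 X27.741 Y19.838
M5
G00 X210.849 Y74.243
M4 S478
G1 X19.402 Y128.412 F2263
G1 X252.748 Y139.215
G1 X197.004 Y83.394
G1 X160.162 Y44.884
M5
G00 X76.850 Y161.882
M4 S914
G1 X83.210 Y134.248 F1257
G1 X55.576 Y127.888
G1 X49.216 Y155.522
G1 X76.850 Y161.882
M5
G00 X0.000 Y0.000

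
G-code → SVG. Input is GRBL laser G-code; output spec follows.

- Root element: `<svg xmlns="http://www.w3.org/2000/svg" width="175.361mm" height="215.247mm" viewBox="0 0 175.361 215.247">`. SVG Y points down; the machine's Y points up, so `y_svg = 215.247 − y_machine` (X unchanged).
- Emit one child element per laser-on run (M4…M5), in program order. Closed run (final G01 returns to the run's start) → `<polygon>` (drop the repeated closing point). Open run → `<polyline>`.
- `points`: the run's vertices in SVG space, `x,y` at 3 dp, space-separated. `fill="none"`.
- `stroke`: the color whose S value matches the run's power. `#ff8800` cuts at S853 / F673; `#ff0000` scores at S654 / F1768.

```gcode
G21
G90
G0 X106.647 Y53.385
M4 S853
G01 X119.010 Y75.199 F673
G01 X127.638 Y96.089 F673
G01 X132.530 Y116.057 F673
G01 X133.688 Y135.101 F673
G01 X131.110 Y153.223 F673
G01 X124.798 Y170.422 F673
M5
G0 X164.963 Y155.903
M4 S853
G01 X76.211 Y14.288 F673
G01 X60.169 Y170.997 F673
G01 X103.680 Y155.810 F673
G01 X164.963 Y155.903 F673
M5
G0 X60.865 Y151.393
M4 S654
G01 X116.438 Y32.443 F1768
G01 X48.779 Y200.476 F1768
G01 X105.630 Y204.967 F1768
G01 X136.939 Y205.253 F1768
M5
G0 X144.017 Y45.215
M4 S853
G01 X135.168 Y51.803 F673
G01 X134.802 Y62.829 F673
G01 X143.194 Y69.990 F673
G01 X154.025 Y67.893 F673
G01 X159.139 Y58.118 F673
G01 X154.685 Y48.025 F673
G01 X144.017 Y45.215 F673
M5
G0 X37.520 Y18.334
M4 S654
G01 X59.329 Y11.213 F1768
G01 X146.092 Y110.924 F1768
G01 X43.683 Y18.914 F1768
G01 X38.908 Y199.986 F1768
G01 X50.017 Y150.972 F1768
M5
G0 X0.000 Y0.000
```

y_svg = 215.247 − y_m.

[1] S853→`#ff8800` (cut); open run; points: 106.647,161.862 119.010,140.048 127.638,119.158 132.530,99.190 133.688,80.146 131.110,62.024 124.798,44.825

[2] S853→`#ff8800` (cut); closed run; points: 164.963,59.344 76.211,200.959 60.169,44.250 103.680,59.437

[3] S654→`#ff0000` (score); open run; points: 60.865,63.854 116.438,182.804 48.779,14.771 105.630,10.280 136.939,9.994

[4] S853→`#ff8800` (cut); closed run; points: 144.017,170.032 135.168,163.444 134.802,152.418 143.194,145.257 154.025,147.354 159.139,157.129 154.685,167.222

[5] S654→`#ff0000` (score); open run; points: 37.520,196.913 59.329,204.034 146.092,104.323 43.683,196.333 38.908,15.261 50.017,64.275

<svg xmlns="http://www.w3.org/2000/svg" width="175.361mm" height="215.247mm" viewBox="0 0 175.361 215.247">
  <polyline points="106.647,161.862 119.010,140.048 127.638,119.158 132.530,99.190 133.688,80.146 131.110,62.024 124.798,44.825" fill="none" stroke="#ff8800"/>
  <polygon points="164.963,59.344 76.211,200.959 60.169,44.250 103.680,59.437" fill="none" stroke="#ff8800"/>
  <polyline points="60.865,63.854 116.438,182.804 48.779,14.771 105.630,10.280 136.939,9.994" fill="none" stroke="#ff0000"/>
  <polygon points="144.017,170.032 135.168,163.444 134.802,152.418 143.194,145.257 154.025,147.354 159.139,157.129 154.685,167.222" fill="none" stroke="#ff8800"/>
  <polyline points="37.520,196.913 59.329,204.034 146.092,104.323 43.683,196.333 38.908,15.261 50.017,64.275" fill="none" stroke="#ff0000"/>
</svg>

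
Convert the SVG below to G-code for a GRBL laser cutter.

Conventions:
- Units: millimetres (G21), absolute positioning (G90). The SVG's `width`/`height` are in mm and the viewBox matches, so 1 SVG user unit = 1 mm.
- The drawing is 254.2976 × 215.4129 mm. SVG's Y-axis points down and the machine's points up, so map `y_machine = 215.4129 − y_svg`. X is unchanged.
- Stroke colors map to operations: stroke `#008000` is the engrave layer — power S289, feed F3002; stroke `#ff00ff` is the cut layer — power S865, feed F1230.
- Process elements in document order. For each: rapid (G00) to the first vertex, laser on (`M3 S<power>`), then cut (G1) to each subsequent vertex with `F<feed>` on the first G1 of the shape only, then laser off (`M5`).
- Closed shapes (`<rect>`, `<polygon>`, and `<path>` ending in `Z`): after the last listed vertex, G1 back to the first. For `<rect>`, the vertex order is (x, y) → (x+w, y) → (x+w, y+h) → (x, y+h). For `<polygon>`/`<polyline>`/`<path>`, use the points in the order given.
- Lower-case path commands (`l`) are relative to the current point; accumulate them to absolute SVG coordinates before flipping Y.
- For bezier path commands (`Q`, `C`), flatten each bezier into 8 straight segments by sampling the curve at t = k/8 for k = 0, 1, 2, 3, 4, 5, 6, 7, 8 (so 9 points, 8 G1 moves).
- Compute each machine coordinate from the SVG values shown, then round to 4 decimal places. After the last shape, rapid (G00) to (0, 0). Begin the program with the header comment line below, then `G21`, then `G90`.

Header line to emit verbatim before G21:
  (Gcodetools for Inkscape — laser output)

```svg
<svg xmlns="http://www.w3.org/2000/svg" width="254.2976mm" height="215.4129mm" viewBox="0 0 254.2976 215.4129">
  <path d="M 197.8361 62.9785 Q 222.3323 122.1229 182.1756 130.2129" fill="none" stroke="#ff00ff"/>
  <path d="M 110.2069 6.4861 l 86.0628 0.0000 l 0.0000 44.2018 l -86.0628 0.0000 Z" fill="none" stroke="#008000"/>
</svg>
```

(Gcodetools for Inkscape — laser output)
G21
G90
G00 X197.8361 Y152.4344
M3 S865
G1 X202.9499 Y138.4460 F1230
G1 X206.0434 Y126.0531
G1 X207.1164 Y115.2556
G1 X206.1691 Y106.0536
G1 X203.2013 Y98.4470
G1 X198.2131 Y92.4359
G1 X191.2046 Y88.0202
G1 X182.1756 Y85.2000
M5
G00 X110.2069 Y208.9268
M3 S289
G1 X196.2697 Y208.9268 F3002
G1 X196.2697 Y164.7250
G1 X110.2069 Y164.7250
G1 X110.2069 Y208.9268
M5
G00 X0.0000 Y0.0000

viewBox `0 0 254.2976 215.4129` with mm width/height → 1 unit = 1 mm. Flip: y_m = 215.4129 − y_svg.

**Shape 1** — `<path>` quadratic bezier, stroke `#ff00ff` → cut (S865, F1230). Control points (SVG): P0=(197.8361,62.9785), P1=(222.3323,122.1229), P2=(182.1756,130.2129); sampled at t=k/8. Machine vertices: (197.8361,152.4344) → (202.9499,138.4460) → (206.0434,126.0531) → (207.1164,115.2556) → (206.1691,106.0536) → (203.2013,98.4470) → (198.2131,92.4359) → (191.2046,88.0202) → (182.1756,85.2000). Open path.

**Shape 2** — `<path>` rectangle, stroke `#008000` → engrave (S289, F3002). Machine vertices: (110.2069,208.9268) → (196.2697,208.9268) → (196.2697,164.7250) → (110.2069,164.7250) → (110.2069,208.9268). Closed: final G1 returns to the first vertex.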